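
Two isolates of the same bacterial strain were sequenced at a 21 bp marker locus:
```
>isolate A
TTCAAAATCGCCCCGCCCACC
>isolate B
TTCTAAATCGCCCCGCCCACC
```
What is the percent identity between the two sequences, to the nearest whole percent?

95%

Mismatch at position 4 (1-based): 1 of 21.
Identical positions: 20/21 = 95.24% → 95%.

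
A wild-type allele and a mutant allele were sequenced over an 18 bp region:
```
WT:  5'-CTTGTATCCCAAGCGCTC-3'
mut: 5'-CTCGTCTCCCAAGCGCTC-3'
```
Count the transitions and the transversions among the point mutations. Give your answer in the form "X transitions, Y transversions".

Mismatches (1-based):
site 3: T→C (pyrimidine→pyrimidine, transition)
site 6: A→C (purine→pyrimidine, transversion)

1 transition, 1 transversion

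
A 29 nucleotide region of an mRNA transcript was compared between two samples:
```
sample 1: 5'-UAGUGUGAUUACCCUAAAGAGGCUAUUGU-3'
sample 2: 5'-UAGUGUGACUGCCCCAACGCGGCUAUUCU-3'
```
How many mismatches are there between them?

Comparing position by position, 6 sites differ: 9 (U/C), 11 (A/G), 15 (U/C), 18 (A/C), 20 (A/C), 28 (G/C).

6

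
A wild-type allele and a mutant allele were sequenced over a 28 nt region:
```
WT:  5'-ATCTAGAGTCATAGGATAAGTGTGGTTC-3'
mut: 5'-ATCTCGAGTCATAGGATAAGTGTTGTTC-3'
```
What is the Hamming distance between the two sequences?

2

Comparing position by position, 2 sites differ: 5 (A/C), 24 (G/T).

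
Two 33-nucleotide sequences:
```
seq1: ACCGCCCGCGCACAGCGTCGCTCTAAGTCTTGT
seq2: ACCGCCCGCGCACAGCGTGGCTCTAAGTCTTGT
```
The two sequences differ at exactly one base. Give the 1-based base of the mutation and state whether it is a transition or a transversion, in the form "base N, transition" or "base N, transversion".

base 19, transversion

The sequences differ only at base 19: C→G (pyrimidine→purine), a transversion.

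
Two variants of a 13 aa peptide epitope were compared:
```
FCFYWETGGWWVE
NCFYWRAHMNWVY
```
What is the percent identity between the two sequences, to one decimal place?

7 positions differ (1, 6, 7, 8, 9, 10, 13), so 6 of 13 match: 6/13 = 46.15%.

46.2%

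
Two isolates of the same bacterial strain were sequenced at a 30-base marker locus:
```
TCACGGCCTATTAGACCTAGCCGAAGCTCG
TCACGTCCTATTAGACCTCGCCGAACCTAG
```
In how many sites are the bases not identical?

4

The sequences differ at sites 6, 19, 26, 29 (1-based) — 4 in total.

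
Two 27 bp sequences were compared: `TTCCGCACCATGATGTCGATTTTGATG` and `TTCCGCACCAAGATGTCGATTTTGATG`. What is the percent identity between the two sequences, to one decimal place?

Mismatch at position 11 (1-based): 1 of 27.
Identical positions: 26/27 = 96.3% → 96.3%.

96.3%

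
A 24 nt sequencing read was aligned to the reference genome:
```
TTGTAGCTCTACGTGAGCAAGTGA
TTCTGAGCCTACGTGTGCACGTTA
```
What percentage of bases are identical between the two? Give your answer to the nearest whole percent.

67%

Mismatches at positions 3, 5, 6, 7, 8, 16, 20, 23 (1-based): 8 of 24.
Identical positions: 16/24 = 66.67% → 67%.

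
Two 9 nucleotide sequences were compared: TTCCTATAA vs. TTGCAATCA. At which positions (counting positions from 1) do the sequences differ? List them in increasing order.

Scanning 1-based: 3: C/G; 5: T/A; 8: A/C.

3, 5, 8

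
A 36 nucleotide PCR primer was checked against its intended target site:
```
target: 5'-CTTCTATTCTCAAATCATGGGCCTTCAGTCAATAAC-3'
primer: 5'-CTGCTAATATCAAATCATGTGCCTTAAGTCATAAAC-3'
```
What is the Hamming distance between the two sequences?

7

Comparing position by position, 7 positions differ: 3 (T/G), 7 (T/A), 9 (C/A), 20 (G/T), 26 (C/A), 32 (A/T), 33 (T/A).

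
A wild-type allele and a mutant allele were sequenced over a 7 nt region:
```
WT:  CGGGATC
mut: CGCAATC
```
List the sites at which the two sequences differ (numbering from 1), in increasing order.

Differences at site 3 (G→C), site 4 (G→A).

3, 4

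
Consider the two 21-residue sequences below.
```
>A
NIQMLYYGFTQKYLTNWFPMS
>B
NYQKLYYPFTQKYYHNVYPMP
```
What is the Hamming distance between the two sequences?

Comparing position by position, 8 positions differ: 2 (I/Y), 4 (M/K), 8 (G/P), 14 (L/Y), 15 (T/H), 17 (W/V), 18 (F/Y), 21 (S/P).

8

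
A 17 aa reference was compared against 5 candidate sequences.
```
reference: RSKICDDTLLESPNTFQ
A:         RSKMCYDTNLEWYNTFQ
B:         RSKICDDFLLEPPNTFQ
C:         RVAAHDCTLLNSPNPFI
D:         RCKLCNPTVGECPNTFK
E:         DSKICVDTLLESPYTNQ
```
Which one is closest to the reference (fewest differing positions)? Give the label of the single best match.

Hamming distances to reference — A: 5; B: 2; C: 8; D: 8; E: 4.
Smallest is B with 2 mismatches.

B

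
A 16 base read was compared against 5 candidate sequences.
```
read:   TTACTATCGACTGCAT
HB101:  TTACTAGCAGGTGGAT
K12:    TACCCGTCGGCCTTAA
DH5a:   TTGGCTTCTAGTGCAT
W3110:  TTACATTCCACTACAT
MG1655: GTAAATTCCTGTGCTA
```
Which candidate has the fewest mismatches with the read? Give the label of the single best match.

Hamming distances to read — HB101: 5; K12: 9; DH5a: 6; W3110: 4; MG1655: 9.
Smallest is W3110 with 4 mismatches.

W3110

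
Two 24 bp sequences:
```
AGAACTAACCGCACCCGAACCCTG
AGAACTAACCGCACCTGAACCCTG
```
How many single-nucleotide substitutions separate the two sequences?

Comparing position by position, 1 base differs: 16 (C/T).

1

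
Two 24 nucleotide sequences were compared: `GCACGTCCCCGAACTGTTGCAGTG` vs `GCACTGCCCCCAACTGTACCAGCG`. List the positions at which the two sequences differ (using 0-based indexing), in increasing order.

4, 5, 10, 17, 18, 22

Scanning 0-based: 4: G/T; 5: T/G; 10: G/C; 17: T/A; 18: G/C; 22: T/C.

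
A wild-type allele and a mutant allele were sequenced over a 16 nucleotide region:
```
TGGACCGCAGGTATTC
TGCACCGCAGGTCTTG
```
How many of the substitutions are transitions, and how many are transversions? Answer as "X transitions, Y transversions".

0 transitions, 3 transversions

Transitions (purine↔purine or pyrimidine↔pyrimidine): none.
Transversions (purine↔pyrimidine): 3 G→C, 13 A→C, 16 C→G.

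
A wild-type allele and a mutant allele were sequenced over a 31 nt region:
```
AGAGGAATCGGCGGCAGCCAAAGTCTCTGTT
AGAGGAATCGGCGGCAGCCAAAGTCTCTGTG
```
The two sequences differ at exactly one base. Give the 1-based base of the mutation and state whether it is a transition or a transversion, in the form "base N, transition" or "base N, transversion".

base 31, transversion

The sequences differ only at base 31: T→G (pyrimidine→purine), a transversion.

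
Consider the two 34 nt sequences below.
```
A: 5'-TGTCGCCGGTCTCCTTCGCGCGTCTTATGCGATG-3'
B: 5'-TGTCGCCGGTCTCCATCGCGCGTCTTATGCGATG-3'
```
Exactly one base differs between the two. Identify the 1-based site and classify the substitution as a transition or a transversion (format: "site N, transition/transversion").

site 15, transversion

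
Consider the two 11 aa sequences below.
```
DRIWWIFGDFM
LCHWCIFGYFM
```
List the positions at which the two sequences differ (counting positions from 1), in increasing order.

1, 2, 3, 5, 9

Scanning 1-based: 1: D/L; 2: R/C; 3: I/H; 5: W/C; 9: D/Y.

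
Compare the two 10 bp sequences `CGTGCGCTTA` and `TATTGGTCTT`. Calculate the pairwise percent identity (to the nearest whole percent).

30%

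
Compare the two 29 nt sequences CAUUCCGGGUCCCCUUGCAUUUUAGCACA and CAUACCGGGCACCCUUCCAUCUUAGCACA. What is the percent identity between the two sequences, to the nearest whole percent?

83%

5 positions differ (4, 10, 11, 17, 21), so 24 of 29 match: 24/29 = 82.76%.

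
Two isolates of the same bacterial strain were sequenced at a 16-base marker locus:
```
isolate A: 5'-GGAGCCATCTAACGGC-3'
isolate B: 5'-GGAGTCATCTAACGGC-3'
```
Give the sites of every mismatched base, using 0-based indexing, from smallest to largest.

Differences at site 4 (C→T).

4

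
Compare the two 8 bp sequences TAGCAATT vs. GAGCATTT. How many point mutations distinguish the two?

Comparing position by position, 2 positions differ: 1 (T/G), 6 (A/T).

2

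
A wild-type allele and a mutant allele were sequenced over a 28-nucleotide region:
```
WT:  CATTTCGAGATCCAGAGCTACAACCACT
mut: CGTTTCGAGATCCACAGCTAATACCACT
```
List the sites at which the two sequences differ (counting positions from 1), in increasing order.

Scanning 1-based: 2: A/G; 15: G/C; 21: C/A; 22: A/T.

2, 15, 21, 22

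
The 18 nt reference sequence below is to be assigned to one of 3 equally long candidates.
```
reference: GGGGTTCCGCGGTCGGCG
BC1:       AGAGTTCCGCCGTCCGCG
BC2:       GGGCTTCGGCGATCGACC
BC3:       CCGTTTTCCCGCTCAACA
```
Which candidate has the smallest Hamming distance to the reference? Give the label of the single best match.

Hamming distances to reference — BC1: 4; BC2: 5; BC3: 9.
Smallest is BC1 with 4 mismatches.

BC1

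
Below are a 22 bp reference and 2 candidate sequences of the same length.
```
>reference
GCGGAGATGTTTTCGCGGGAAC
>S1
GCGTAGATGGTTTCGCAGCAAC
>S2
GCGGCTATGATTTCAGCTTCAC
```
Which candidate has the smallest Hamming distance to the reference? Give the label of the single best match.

S1

Hamming distances to reference — S1: 4; S2: 9.
Smallest is S1 with 4 mismatches.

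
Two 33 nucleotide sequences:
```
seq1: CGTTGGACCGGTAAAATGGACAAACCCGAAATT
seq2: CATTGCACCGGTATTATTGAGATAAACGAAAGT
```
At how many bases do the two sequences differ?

Comparing position by position, 10 bases differ: 2 (G/A), 6 (G/C), 14 (A/T), 15 (A/T), 18 (G/T), 21 (C/G), 23 (A/T), 25 (C/A), 26 (C/A), 32 (T/G).

10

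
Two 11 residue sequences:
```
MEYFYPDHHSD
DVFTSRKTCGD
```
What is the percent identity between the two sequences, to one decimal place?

9.1%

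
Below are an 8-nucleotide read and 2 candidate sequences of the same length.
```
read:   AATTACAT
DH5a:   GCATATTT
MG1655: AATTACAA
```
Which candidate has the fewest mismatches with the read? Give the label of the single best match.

Hamming distances to read — DH5a: 5; MG1655: 1.
Smallest is MG1655 with 1 mismatch.

MG1655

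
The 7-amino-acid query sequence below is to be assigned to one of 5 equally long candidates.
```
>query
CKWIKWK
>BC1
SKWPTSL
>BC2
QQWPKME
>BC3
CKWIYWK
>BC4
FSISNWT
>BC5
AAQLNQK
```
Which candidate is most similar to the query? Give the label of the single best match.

BC3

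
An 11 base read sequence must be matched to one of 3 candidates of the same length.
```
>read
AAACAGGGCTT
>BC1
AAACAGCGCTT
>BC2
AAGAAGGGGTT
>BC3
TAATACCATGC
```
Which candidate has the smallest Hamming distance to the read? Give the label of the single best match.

BC1

BC1 differs at 1 site; BC2 differs at 3 sites; BC3 differs at 8 sites. The closest is BC1.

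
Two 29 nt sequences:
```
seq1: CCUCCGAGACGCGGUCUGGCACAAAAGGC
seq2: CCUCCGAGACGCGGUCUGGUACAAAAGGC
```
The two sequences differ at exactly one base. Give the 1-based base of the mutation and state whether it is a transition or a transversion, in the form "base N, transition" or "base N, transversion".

The sequences differ only at base 20: C→U (pyrimidine→pyrimidine), a transition.

base 20, transition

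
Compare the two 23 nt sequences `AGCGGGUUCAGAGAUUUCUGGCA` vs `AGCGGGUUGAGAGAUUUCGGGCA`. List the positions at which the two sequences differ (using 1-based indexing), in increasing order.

9, 19

Differences at position 9 (C→G), position 19 (U→G).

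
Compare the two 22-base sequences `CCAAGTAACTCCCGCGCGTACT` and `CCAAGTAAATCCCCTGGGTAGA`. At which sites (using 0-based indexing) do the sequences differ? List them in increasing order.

8, 13, 14, 16, 20, 21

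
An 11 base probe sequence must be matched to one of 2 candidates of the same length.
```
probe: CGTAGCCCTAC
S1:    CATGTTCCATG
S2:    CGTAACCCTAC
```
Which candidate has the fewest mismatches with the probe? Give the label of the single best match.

Hamming distances to probe — S1: 7; S2: 1.
Smallest is S2 with 1 mismatch.

S2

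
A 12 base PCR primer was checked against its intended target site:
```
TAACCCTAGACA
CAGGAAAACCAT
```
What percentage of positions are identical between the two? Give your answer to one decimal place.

10 positions differ (1, 3, 4, 5, 6, 7, 9, 10, 11, 12), so 2 of 12 match: 2/12 = 16.67%.

16.7%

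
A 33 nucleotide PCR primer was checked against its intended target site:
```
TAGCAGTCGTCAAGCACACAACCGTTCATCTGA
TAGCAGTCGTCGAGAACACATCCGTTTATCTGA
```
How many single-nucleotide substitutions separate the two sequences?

4

The sequences differ at bases 12, 15, 21, 27 (1-based) — 4 in total.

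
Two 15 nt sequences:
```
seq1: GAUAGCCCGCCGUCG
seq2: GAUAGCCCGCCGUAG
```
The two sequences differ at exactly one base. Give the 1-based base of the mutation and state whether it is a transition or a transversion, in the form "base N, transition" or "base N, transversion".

The sequences differ only at base 14: C→A (pyrimidine→purine), a transversion.

base 14, transversion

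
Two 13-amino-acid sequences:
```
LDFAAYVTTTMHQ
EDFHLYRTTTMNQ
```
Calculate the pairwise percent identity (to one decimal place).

61.5%

Mismatches at positions 1, 4, 5, 7, 12 (1-based): 5 of 13.
Identical positions: 8/13 = 61.54% → 61.5%.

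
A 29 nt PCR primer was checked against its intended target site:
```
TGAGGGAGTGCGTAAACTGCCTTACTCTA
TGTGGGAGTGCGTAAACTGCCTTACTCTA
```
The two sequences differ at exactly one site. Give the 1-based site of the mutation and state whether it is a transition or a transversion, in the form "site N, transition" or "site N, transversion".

Site 3 changes A→T. A is a purine and T is a pyrimidine, so this is a transversion.

site 3, transversion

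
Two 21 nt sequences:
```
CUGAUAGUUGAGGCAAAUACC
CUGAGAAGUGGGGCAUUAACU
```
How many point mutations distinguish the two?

The sequences differ at bases 5, 7, 8, 11, 16, 17, 18, 21 (1-based) — 8 in total.

8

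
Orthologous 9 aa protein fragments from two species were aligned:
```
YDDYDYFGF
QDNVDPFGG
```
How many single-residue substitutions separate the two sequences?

5

Comparing position by position, 5 positions differ: 1 (Y/Q), 3 (D/N), 4 (Y/V), 6 (Y/P), 9 (F/G).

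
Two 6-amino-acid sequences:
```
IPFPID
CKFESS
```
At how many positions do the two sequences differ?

5

The sequences differ at positions 1, 2, 4, 5, 6 (1-based) — 5 in total.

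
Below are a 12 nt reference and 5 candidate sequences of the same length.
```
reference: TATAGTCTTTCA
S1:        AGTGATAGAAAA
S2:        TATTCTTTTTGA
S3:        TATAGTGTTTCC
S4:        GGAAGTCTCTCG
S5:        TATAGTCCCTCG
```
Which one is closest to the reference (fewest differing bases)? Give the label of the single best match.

Hamming distances to reference — S1: 9; S2: 4; S3: 2; S4: 5; S5: 3.
Smallest is S3 with 2 mismatches.

S3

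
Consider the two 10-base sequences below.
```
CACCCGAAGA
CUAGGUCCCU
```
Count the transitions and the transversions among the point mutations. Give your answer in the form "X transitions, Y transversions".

0 transitions, 9 transversions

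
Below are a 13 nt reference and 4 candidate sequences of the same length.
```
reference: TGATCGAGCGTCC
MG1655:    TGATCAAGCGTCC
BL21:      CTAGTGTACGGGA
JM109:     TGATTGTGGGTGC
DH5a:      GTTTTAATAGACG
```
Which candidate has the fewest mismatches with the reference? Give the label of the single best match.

MG1655

Hamming distances to reference — MG1655: 1; BL21: 9; JM109: 4; DH5a: 9.
Smallest is MG1655 with 1 mismatch.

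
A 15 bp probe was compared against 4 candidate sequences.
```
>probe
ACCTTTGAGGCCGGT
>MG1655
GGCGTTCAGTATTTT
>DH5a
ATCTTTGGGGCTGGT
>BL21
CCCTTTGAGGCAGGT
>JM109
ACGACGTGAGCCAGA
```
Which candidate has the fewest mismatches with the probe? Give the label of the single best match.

MG1655 differs at 9 sites; DH5a differs at 3 sites; BL21 differs at 2 sites; JM109 differs at 9 sites. The closest is BL21.

BL21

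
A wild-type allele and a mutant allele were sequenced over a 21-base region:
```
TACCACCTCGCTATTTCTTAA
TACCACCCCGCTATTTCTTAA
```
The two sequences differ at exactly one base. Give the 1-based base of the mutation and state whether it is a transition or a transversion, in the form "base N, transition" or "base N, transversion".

base 8, transition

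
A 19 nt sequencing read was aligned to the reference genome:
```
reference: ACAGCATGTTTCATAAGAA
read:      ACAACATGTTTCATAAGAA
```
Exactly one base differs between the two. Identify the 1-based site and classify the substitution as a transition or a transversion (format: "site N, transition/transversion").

Site 4 changes G→A. G is a purine and A is a purine, so this is a transition.

site 4, transition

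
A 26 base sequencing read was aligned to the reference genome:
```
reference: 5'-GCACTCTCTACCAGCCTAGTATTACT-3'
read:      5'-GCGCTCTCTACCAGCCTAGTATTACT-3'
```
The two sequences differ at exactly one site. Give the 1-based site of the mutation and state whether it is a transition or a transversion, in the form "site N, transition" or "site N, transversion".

site 3, transition

Site 3 changes A→G. A is a purine and G is a purine, so this is a transition.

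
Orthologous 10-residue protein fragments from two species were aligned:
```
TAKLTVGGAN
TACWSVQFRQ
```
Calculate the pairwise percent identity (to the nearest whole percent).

30%

Mismatches at positions 3, 4, 5, 7, 8, 9, 10 (1-based): 7 of 10.
Identical positions: 3/10 = 30% → 30%.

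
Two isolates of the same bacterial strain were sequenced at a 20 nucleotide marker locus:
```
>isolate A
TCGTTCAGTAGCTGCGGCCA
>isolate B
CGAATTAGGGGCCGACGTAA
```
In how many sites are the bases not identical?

Comparing position by position, 12 sites differ: 1 (T/C), 2 (C/G), 3 (G/A), 4 (T/A), 6 (C/T), 9 (T/G), 10 (A/G), 13 (T/C), 15 (C/A), 16 (G/C), 18 (C/T), 19 (C/A).

12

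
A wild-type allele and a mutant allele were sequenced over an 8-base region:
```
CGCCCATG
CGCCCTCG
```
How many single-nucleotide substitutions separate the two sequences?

2

The sequences differ at sites 6, 7 (1-based) — 2 in total.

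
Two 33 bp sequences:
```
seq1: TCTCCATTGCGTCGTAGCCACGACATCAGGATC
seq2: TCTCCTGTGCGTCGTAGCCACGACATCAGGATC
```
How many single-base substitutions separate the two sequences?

2

The sequences differ at sites 6, 7 (1-based) — 2 in total.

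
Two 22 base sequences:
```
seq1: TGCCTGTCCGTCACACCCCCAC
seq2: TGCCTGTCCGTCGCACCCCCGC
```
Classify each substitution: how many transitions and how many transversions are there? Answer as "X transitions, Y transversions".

2 transitions, 0 transversions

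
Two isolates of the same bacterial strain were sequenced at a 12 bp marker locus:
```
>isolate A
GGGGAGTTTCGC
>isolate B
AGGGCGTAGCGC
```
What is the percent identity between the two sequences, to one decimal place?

Mismatches at positions 1, 5, 8, 9 (1-based): 4 of 12.
Identical positions: 8/12 = 66.67% → 66.7%.

66.7%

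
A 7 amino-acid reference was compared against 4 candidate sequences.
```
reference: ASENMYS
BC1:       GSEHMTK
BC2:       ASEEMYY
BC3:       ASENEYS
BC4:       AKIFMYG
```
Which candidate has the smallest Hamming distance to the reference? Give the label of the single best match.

BC3

BC1 differs at 4 positions; BC2 differs at 2 positions; BC3 differs at 1 position; BC4 differs at 4 positions. The closest is BC3.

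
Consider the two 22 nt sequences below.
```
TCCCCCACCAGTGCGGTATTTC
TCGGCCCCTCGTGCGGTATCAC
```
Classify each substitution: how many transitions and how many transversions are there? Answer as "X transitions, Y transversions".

Transitions (purine↔purine or pyrimidine↔pyrimidine): 9 C→T, 20 T→C.
Transversions (purine↔pyrimidine): 3 C→G, 4 C→G, 7 A→C, 10 A→C, 21 T→A.

2 transitions, 5 transversions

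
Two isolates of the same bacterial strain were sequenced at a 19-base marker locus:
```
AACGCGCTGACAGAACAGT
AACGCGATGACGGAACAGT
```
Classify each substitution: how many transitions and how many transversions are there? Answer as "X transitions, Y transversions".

Transitions (purine↔purine or pyrimidine↔pyrimidine): 12 A→G.
Transversions (purine↔pyrimidine): 7 C→A.

1 transition, 1 transversion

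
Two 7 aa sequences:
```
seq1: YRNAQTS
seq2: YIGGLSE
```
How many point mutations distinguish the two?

Mismatches (1-based): position 2: R→I; position 3: N→G; position 4: A→G; position 5: Q→L; position 6: T→S; position 7: S→E.

6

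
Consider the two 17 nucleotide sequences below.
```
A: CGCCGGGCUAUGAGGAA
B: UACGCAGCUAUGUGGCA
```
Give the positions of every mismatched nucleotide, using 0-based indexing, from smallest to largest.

0, 1, 3, 4, 5, 12, 15

Scanning 0-based: 0: C/U; 1: G/A; 3: C/G; 4: G/C; 5: G/A; 12: A/U; 15: A/C.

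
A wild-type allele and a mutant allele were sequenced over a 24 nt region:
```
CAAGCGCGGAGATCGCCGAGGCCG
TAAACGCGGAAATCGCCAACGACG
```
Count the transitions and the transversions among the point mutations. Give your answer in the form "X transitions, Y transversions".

Mismatches (1-based):
base 1: C→T (pyrimidine→pyrimidine, transition)
base 4: G→A (purine→purine, transition)
base 11: G→A (purine→purine, transition)
base 18: G→A (purine→purine, transition)
base 20: G→C (purine→pyrimidine, transversion)
base 22: C→A (pyrimidine→purine, transversion)

4 transitions, 2 transversions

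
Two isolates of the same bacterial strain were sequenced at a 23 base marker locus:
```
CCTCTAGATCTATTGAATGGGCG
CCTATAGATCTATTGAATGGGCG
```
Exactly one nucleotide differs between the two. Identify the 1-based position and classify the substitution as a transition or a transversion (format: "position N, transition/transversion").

position 4, transversion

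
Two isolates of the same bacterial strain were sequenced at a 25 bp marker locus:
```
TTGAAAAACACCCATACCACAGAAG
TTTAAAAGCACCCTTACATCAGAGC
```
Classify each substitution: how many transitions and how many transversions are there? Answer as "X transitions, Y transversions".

2 transitions, 5 transversions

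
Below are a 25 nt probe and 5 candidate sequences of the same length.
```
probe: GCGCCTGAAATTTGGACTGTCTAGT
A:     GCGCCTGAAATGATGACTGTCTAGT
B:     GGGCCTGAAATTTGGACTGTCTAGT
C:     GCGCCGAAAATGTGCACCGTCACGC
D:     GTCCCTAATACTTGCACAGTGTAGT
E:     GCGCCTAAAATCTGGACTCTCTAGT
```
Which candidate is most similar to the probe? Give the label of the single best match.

B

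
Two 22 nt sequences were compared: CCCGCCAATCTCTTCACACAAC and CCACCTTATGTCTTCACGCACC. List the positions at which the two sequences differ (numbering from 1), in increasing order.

Differences at position 3 (C→A), position 4 (G→C), position 6 (C→T), position 7 (A→T), position 10 (C→G), position 18 (A→G), position 21 (A→C).

3, 4, 6, 7, 10, 18, 21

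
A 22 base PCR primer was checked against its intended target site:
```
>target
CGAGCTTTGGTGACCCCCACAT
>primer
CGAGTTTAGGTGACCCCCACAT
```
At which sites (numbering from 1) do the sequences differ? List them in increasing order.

Scanning 1-based: 5: C/T; 8: T/A.

5, 8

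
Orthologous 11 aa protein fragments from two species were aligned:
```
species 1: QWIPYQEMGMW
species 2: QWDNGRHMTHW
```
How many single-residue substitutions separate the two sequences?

Comparing position by position, 7 positions differ: 3 (I/D), 4 (P/N), 5 (Y/G), 6 (Q/R), 7 (E/H), 9 (G/T), 10 (M/H).

7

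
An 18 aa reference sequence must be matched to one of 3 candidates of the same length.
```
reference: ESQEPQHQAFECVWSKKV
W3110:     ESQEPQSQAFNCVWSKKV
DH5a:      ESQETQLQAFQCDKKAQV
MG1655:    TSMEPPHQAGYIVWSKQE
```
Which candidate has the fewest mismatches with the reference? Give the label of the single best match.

W3110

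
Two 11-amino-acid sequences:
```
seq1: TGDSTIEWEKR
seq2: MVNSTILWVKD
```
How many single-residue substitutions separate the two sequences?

6

Mismatches (1-based): position 1: T→M; position 2: G→V; position 3: D→N; position 7: E→L; position 9: E→V; position 11: R→D.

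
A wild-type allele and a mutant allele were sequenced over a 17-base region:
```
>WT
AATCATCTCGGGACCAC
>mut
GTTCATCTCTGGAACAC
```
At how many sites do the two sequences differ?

Comparing position by position, 4 sites differ: 1 (A/G), 2 (A/T), 10 (G/T), 14 (C/A).

4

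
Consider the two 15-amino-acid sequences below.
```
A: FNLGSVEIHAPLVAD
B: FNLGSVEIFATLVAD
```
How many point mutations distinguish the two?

2

Mismatches (1-based): residue 9: H→F; residue 11: P→T.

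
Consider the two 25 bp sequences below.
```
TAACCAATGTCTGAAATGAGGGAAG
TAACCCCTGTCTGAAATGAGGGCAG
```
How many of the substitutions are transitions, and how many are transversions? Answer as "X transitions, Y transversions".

Transitions (purine↔purine or pyrimidine↔pyrimidine): none.
Transversions (purine↔pyrimidine): 6 A→C, 7 A→C, 23 A→C.

0 transitions, 3 transversions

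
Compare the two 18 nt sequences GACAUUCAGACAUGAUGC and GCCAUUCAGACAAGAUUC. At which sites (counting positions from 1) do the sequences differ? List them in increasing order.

2, 13, 17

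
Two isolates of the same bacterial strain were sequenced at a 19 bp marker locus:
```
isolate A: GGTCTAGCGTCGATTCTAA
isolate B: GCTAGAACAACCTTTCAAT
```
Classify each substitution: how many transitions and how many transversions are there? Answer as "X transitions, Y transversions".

Mismatches (1-based):
position 2: G→C (purine→pyrimidine, transversion)
position 4: C→A (pyrimidine→purine, transversion)
position 5: T→G (pyrimidine→purine, transversion)
position 7: G→A (purine→purine, transition)
position 9: G→A (purine→purine, transition)
position 10: T→A (pyrimidine→purine, transversion)
position 12: G→C (purine→pyrimidine, transversion)
position 13: A→T (purine→pyrimidine, transversion)
position 17: T→A (pyrimidine→purine, transversion)
position 19: A→T (purine→pyrimidine, transversion)

2 transitions, 8 transversions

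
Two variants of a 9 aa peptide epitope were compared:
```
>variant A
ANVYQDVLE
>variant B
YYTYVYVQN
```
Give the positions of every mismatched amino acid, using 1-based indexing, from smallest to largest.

Differences at position 1 (A→Y), position 2 (N→Y), position 3 (V→T), position 5 (Q→V), position 6 (D→Y), position 8 (L→Q), position 9 (E→N).

1, 2, 3, 5, 6, 8, 9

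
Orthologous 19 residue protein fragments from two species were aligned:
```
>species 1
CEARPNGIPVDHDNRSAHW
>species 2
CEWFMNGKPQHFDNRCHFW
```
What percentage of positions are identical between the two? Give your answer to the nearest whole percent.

47%

10 positions differ (3, 4, 5, 8, 10, 11, 12, 16, 17, 18), so 9 of 19 match: 9/19 = 47.37%.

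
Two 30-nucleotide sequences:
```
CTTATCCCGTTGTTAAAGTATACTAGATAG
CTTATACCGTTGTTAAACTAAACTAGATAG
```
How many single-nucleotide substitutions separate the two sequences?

3

The sequences differ at bases 6, 18, 21 (1-based) — 3 in total.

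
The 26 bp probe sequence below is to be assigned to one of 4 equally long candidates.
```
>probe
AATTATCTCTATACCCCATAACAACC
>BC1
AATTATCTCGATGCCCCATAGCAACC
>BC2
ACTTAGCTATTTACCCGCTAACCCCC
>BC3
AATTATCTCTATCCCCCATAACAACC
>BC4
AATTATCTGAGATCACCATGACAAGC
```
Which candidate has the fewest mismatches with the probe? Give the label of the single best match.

BC3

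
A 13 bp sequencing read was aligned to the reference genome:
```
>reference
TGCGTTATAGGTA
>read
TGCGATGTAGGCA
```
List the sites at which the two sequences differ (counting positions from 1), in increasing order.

5, 7, 12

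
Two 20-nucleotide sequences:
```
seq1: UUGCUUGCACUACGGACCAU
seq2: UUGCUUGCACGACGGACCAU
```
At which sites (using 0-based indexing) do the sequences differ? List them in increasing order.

10

Scanning 0-based: 10: U/G.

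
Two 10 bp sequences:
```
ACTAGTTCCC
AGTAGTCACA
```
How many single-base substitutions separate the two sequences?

4

Comparing position by position, 4 sites differ: 2 (C/G), 7 (T/C), 8 (C/A), 10 (C/A).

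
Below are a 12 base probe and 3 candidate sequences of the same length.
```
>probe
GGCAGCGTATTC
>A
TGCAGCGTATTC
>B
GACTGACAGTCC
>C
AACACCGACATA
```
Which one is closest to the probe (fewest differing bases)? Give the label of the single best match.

Hamming distances to probe — A: 1; B: 7; C: 7.
Smallest is A with 1 mismatch.

A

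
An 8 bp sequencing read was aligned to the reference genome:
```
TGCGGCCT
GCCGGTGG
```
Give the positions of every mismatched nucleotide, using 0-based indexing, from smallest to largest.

0, 1, 5, 6, 7

Differences at position 0 (T→G), position 1 (G→C), position 5 (C→T), position 6 (C→G), position 7 (T→G).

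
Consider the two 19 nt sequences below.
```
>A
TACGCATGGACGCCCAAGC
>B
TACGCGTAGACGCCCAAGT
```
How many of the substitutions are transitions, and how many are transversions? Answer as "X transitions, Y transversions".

3 transitions, 0 transversions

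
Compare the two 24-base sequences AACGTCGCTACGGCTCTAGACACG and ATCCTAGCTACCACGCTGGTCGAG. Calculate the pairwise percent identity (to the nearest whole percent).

Mismatches at positions 2, 4, 6, 12, 13, 15, 18, 20, 22, 23 (1-based): 10 of 24.
Identical positions: 14/24 = 58.33% → 58%.

58%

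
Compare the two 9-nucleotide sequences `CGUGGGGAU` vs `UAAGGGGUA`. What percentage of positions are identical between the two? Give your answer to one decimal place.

Mismatches at positions 1, 2, 3, 8, 9 (1-based): 5 of 9.
Identical positions: 4/9 = 44.44% → 44.4%.

44.4%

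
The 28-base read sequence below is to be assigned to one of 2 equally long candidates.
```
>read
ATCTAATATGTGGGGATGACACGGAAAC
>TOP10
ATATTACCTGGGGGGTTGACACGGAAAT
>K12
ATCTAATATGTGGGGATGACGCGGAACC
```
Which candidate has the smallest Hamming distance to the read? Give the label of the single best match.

K12

Hamming distances to read — TOP10: 7; K12: 2.
Smallest is K12 with 2 mismatches.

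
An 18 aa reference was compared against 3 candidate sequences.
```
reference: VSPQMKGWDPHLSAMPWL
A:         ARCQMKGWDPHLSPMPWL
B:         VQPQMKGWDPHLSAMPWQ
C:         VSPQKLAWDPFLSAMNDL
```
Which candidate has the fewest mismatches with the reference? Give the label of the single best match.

B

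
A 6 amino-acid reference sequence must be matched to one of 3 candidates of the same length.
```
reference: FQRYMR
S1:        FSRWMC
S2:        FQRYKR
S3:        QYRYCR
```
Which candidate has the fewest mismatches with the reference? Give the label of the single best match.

S2

S1 differs at 3 positions; S2 differs at 1 position; S3 differs at 3 positions. The closest is S2.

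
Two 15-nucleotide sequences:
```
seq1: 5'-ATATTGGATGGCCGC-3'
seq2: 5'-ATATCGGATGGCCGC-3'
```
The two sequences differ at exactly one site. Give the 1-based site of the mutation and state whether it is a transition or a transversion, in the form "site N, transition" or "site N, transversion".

site 5, transition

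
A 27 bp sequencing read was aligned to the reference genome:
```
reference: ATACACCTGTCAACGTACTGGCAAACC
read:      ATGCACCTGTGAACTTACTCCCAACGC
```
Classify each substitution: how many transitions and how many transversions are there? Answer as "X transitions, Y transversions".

Transitions (purine↔purine or pyrimidine↔pyrimidine): 3 A→G.
Transversions (purine↔pyrimidine): 11 C→G, 15 G→T, 20 G→C, 21 G→C, 25 A→C, 26 C→G.

1 transition, 6 transversions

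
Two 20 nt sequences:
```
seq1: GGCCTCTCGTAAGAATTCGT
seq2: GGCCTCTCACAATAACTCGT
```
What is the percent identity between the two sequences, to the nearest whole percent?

80%

4 positions differ (9, 10, 13, 16), so 16 of 20 match: 16/20 = 80%.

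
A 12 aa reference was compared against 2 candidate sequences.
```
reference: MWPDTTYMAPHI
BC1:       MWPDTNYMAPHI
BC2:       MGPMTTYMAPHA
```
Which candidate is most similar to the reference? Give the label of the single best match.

BC1

BC1 differs at 1 position; BC2 differs at 3 positions. The closest is BC1.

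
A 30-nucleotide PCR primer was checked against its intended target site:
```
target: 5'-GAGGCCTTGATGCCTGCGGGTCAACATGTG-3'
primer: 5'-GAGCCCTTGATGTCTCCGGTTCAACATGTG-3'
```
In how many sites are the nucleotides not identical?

4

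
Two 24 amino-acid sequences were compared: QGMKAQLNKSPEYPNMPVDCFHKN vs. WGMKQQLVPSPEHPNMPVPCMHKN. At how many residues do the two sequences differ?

The sequences differ at residues 1, 5, 8, 9, 13, 19, 21 (1-based) — 7 in total.

7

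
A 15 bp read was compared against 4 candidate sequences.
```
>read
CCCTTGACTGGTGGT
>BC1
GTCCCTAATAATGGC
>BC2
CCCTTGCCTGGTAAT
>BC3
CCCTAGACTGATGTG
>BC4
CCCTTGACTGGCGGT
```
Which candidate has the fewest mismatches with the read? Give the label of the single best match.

Hamming distances to read — BC1: 9; BC2: 3; BC3: 4; BC4: 1.
Smallest is BC4 with 1 mismatch.

BC4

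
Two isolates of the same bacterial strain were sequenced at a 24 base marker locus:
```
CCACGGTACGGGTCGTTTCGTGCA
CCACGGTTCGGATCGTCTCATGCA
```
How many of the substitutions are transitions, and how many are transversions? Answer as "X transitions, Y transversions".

Transitions (purine↔purine or pyrimidine↔pyrimidine): 12 G→A, 17 T→C, 20 G→A.
Transversions (purine↔pyrimidine): 8 A→T.

3 transitions, 1 transversion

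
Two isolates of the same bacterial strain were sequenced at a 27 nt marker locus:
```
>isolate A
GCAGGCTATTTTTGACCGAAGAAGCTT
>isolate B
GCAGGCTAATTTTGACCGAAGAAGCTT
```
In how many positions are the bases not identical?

The sequences differ at positions 9 (1-based) — 1 in total.

1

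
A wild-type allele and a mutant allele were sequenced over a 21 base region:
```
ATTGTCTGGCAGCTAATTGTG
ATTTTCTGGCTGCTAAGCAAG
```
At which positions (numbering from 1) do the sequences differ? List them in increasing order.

Scanning 1-based: 4: G/T; 11: A/T; 17: T/G; 18: T/C; 19: G/A; 20: T/A.

4, 11, 17, 18, 19, 20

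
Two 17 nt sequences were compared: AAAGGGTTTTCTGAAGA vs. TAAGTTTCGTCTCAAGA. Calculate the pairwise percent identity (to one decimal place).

64.7%

Mismatches at positions 1, 5, 6, 8, 9, 13 (1-based): 6 of 17.
Identical positions: 11/17 = 64.71% → 64.7%.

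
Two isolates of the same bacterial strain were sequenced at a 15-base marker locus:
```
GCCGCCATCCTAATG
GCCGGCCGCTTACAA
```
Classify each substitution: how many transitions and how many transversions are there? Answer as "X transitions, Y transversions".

2 transitions, 5 transversions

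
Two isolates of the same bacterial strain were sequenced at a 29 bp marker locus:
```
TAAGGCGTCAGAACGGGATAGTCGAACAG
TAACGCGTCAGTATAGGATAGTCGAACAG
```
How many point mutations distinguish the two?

4

Comparing position by position, 4 sites differ: 4 (G/C), 12 (A/T), 14 (C/T), 15 (G/A).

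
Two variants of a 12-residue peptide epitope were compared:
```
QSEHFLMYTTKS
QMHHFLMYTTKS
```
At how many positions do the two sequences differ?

The sequences differ at positions 2, 3 (1-based) — 2 in total.

2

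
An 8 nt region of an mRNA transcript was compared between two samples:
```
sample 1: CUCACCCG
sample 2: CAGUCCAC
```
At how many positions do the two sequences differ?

Mismatches (1-based): position 2: U→A; position 3: C→G; position 4: A→U; position 7: C→A; position 8: G→C.

5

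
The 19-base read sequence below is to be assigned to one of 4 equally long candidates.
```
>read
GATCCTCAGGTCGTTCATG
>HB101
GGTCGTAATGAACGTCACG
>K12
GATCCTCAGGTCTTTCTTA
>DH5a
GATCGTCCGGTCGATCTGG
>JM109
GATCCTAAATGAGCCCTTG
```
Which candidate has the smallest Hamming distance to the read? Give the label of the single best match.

K12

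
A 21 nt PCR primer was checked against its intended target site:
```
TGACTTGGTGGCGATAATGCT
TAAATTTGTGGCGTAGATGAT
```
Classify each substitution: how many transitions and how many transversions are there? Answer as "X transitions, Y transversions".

Mismatches (1-based):
base 2: G→A (purine→purine, transition)
base 4: C→A (pyrimidine→purine, transversion)
base 7: G→T (purine→pyrimidine, transversion)
base 14: A→T (purine→pyrimidine, transversion)
base 15: T→A (pyrimidine→purine, transversion)
base 16: A→G (purine→purine, transition)
base 20: C→A (pyrimidine→purine, transversion)

2 transitions, 5 transversions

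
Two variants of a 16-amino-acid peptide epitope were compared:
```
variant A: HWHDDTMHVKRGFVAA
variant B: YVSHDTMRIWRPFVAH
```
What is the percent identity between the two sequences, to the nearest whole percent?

44%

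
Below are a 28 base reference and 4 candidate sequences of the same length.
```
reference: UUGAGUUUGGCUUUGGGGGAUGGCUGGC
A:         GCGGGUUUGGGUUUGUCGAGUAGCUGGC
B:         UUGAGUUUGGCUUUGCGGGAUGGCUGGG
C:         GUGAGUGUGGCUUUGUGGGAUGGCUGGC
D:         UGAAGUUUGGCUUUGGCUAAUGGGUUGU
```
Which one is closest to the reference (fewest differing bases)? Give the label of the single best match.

B

A differs at 9 bases; B differs at 2 bases; C differs at 3 bases; D differs at 8 bases. The closest is B.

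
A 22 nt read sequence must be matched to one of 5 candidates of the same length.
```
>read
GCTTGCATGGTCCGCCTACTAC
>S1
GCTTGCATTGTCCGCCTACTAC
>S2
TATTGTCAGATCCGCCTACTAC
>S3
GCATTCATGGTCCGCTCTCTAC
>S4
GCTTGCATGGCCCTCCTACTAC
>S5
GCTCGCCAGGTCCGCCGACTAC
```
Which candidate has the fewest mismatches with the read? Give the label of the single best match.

Hamming distances to read — S1: 1; S2: 6; S3: 5; S4: 2; S5: 4.
Smallest is S1 with 1 mismatch.

S1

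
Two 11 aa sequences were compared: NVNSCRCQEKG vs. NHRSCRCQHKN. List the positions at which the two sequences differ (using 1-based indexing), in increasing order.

2, 3, 9, 11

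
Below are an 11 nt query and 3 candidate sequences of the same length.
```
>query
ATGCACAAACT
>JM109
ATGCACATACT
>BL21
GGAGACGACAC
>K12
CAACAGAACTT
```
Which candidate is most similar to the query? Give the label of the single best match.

JM109

Hamming distances to query — JM109: 1; BL21: 8; K12: 6.
Smallest is JM109 with 1 mismatch.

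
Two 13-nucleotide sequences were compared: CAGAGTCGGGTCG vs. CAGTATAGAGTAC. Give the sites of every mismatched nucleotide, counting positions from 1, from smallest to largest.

Differences at site 4 (A→T), site 5 (G→A), site 7 (C→A), site 9 (G→A), site 12 (C→A), site 13 (G→C).

4, 5, 7, 9, 12, 13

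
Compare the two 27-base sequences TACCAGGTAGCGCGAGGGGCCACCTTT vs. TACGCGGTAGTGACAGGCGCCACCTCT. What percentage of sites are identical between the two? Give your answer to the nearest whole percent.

74%

Mismatches at positions 4, 5, 11, 13, 14, 18, 26 (1-based): 7 of 27.
Identical positions: 20/27 = 74.07% → 74%.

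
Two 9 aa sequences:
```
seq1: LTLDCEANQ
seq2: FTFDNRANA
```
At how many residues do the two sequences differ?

5

Mismatches (1-based): residue 1: L→F; residue 3: L→F; residue 5: C→N; residue 6: E→R; residue 9: Q→A.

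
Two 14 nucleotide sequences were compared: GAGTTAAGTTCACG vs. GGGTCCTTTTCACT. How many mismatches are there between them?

Comparing position by position, 6 sites differ: 2 (A/G), 5 (T/C), 6 (A/C), 7 (A/T), 8 (G/T), 14 (G/T).

6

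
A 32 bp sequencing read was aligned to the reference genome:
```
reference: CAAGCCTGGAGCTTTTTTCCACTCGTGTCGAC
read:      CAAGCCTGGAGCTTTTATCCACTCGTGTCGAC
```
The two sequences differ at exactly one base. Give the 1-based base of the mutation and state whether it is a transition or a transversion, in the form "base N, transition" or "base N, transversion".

The sequences differ only at base 17: T→A (pyrimidine→purine), a transversion.

base 17, transversion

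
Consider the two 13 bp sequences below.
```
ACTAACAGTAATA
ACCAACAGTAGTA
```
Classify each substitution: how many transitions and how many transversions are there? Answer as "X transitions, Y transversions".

2 transitions, 0 transversions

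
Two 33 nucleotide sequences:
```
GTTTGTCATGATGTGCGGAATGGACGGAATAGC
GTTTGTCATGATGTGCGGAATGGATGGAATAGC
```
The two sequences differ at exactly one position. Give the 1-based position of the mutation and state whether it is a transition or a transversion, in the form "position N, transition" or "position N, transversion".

Position 25 changes C→T. C is a pyrimidine and T is a pyrimidine, so this is a transition.

position 25, transition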